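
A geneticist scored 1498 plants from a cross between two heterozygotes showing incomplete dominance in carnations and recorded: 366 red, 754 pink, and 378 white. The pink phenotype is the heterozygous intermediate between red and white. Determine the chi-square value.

With incomplete dominance, a heterozygote × heterozygote cross gives a 1:2:1 phenotypic ratio.
Under the 1:2:1 hypothesis (Σ ratio = 4, N = 1498):
  red: 1498 × 1/4 = 374.5
  pink: 1498 × 2/4 = 749
  white: 1498 × 1/4 = 374.5
χ² = Σ (O − E)² / E
  red: (366 − 374.5)² / 374.5 = 0.1929
  pink: (754 − 749)² / 749 = 0.0334
  white: (378 − 374.5)² / 374.5 = 0.0327
χ² = 0.1929 + 0.0334 + 0.0327 = 0.259

0.259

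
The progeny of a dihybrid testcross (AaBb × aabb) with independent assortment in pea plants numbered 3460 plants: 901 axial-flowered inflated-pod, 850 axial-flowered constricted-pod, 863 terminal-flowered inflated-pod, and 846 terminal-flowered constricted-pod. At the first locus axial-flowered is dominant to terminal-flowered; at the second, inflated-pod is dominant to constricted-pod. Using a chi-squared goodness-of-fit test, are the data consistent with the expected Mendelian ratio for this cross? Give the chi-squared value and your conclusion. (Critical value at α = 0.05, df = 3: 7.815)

2.180; consistent

A dihybrid testcross with independent assortment gives a 1:1:1:1 ratio.
Under the 1:1:1:1 hypothesis (Σ ratio = 4, N = 3460):
  axial-flowered inflated-pod: 3460 × 1/4 = 865
  axial-flowered constricted-pod: 3460 × 1/4 = 865
  terminal-flowered inflated-pod: 3460 × 1/4 = 865
  terminal-flowered constricted-pod: 3460 × 1/4 = 865
χ² = Σ (O − E)² / E
  axial-flowered inflated-pod: (901 − 865)² / 865 = 1.4983
  axial-flowered constricted-pod: (850 − 865)² / 865 = 0.2601
  terminal-flowered inflated-pod: (863 − 865)² / 865 = 0.0046
  terminal-flowered constricted-pod: (846 − 865)² / 865 = 0.4173
χ² = 1.4983 + 0.2601 + 0.0046 + 0.4173 = 2.1803 ≈ 2.180
Degrees of freedom = 4 − 1 = 3; critical value at α = 0.05 is 7.815.
Since 2.180 < 7.815, we fail to reject the null hypothesis — the data are consistent with the 1:1:1:1 ratio.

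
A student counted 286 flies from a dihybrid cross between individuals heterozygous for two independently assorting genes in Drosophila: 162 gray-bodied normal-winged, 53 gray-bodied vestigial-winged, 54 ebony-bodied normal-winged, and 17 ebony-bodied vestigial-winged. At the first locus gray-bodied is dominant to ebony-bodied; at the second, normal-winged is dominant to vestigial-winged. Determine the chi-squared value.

A dihybrid F₂ with independent assortment and complete dominance at both loci gives a 9:3:3:1 phenotypic ratio.
Under the 9:3:3:1 hypothesis (Σ ratio = 16, N = 286):
  gray-bodied normal-winged: 286 × 9/16 = 160.875
  gray-bodied vestigial-winged: 286 × 3/16 = 53.625
  ebony-bodied normal-winged: 286 × 3/16 = 53.625
  ebony-bodied vestigial-winged: 286 × 1/16 = 17.875
χ² = Σ (O − E)² / E
  gray-bodied normal-winged: (162 − 160.875)² / 160.875 = 0.0079
  gray-bodied vestigial-winged: (53 − 53.625)² / 53.625 = 0.0073
  ebony-bodied normal-winged: (54 − 53.625)² / 53.625 = 0.0026
  ebony-bodied vestigial-winged: (17 − 17.875)² / 17.875 = 0.0428
χ² = 0.0079 + 0.0073 + 0.0026 + 0.0428 = 0.0606 ≈ 0.061

0.061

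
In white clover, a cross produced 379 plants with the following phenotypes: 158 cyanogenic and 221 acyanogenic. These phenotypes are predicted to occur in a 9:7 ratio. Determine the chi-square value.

32.654

The 9:7 ratio has 16 parts, so with N = 379 the expected counts are:
  cyanogenic: 379 × 9/16 = 213.1875
  acyanogenic: 379 × 7/16 = 165.8125
χ² = Σ (O − E)² / E
  cyanogenic: (158 − 213.1875)² / 213.1875 = 14.2863
  acyanogenic: (221 − 165.8125)² / 165.8125 = 18.3681
χ² = 14.2863 + 18.3681 = 32.6544 ≈ 32.654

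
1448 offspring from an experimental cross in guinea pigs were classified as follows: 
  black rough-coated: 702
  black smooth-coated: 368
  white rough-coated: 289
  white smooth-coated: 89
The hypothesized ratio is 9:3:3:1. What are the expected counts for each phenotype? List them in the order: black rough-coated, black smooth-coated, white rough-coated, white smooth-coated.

814.5, 271.5, 271.5, 90.5

Total ratio parts = 16. Expected numbers out of 1448:
  black rough-coated: 1448 × 9/16 = 814.5
  black smooth-coated: 1448 × 3/16 = 271.5
  white rough-coated: 1448 × 3/16 = 271.5
  white smooth-coated: 1448 × 1/16 = 90.5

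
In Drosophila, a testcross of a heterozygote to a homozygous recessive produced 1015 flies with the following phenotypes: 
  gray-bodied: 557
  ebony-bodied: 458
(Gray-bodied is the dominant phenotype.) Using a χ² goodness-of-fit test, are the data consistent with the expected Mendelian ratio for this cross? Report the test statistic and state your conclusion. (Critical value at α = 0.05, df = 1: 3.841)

9.656; not consistent

A testcross of a heterozygote (Aa × aa) gives a 1:1 phenotypic ratio.
Expected counts for N = 1015 under a 1:1 ratio (total parts = 2):
  gray-bodied: 1015 × 1/2 = 507.5
  ebony-bodied: 1015 × 1/2 = 507.5
χ² = Σ (O − E)² / E
  gray-bodied: (557 − 507.5)² / 507.5 = 4.8281
  ebony-bodied: (458 − 507.5)² / 507.5 = 4.8281
χ² = 4.8281 + 4.8281 = 9.6562 ≈ 9.656
Degrees of freedom = 2 − 1 = 1; critical value at α = 0.05 is 3.841.
Since 9.656 > 3.841, we reject the null hypothesis — the data do not fit the 1:1 ratio.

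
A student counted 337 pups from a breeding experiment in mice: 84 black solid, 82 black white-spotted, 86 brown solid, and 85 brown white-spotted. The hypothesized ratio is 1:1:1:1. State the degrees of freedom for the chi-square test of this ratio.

3

A goodness-of-fit test with 4 phenotype classes has df = 4 − 1 = 3.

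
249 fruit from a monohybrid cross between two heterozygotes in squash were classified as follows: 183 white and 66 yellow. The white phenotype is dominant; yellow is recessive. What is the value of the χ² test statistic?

0.301

For a monohybrid cross between heterozygotes with complete dominance, the expected phenotypic ratio is 3:1.
Under the 3:1 hypothesis (Σ ratio = 4, N = 249):
  white: 249 × 3/4 = 186.75
  yellow: 249 × 1/4 = 62.25
χ² = Σ (O − E)² / E
  white: (183 − 186.75)² / 186.75 = 0.0753
  yellow: (66 − 62.25)² / 62.25 = 0.2259
χ² = 0.0753 + 0.2259 = 0.3012 ≈ 0.301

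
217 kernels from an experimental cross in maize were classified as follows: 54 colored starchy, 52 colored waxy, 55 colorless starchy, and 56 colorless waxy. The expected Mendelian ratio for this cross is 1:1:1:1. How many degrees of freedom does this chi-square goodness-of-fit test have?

3

A goodness-of-fit test with 4 phenotype classes has df = 4 − 1 = 3.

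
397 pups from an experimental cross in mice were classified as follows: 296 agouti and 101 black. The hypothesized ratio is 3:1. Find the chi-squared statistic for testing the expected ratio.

0.041

The 3:1 ratio has 4 parts, so with N = 397 the expected counts are:
  agouti: 397 × 3/4 = 297.75
  black: 397 × 1/4 = 99.25
χ² = Σ (O − E)² / E
  agouti: (296 − 297.75)² / 297.75 = 0.0103
  black: (101 − 99.25)² / 99.25 = 0.0309
χ² = 0.0103 + 0.0309 = 0.0412 ≈ 0.041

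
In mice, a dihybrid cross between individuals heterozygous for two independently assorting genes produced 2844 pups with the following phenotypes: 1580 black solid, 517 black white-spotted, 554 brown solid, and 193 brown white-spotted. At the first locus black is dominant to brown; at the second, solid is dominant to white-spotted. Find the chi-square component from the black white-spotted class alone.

0.495

A dihybrid F₂ with independent assortment and complete dominance at both loci gives a 9:3:3:1 phenotypic ratio.
Under the 9:3:3:1 hypothesis (Σ ratio = 16, N = 2844):
  black solid: 2844 × 9/16 = 1599.75
  black white-spotted: 2844 × 3/16 = 533.25
  brown solid: 2844 × 3/16 = 533.25
  brown white-spotted: 2844 × 1/16 = 177.75
Contribution of black white-spotted: (517 − 533.25)² / 533.25 = 0.4952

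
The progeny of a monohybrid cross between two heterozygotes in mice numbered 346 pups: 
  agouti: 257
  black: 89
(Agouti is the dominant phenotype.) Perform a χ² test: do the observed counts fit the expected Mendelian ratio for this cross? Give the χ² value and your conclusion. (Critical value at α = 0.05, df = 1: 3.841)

For a monohybrid cross between heterozygotes with complete dominance, the expected phenotypic ratio is 3:1.
Expected counts for N = 346 under a 3:1 ratio (total parts = 4):
  agouti: 346 × 3/4 = 259.5
  black: 346 × 1/4 = 86.5
χ² = Σ (O − E)² / E
  agouti: (257 − 259.5)² / 259.5 = 0.0241
  black: (89 − 86.5)² / 86.5 = 0.0723
χ² = 0.0241 + 0.0723 = 0.0964 ≈ 0.096
Degrees of freedom = 2 − 1 = 1; critical value at α = 0.05 is 3.841.
Since 0.096 < 3.841, we fail to reject the null hypothesis — the data are consistent with the 3:1 ratio.

0.096; consistent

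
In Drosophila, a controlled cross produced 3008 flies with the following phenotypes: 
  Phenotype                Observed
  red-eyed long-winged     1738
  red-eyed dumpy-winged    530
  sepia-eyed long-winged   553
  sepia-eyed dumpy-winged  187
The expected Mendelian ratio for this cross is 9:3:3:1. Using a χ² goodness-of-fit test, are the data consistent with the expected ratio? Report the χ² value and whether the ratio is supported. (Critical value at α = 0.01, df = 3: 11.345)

Total ratio parts = 16. Expected numbers out of 3008:
  red-eyed long-winged: 3008 × 9/16 = 1692
  red-eyed dumpy-winged: 3008 × 3/16 = 564
  sepia-eyed long-winged: 3008 × 3/16 = 564
  sepia-eyed dumpy-winged: 3008 × 1/16 = 188
χ² = Σ (O − E)² / E
  red-eyed long-winged: (1738 − 1692)² / 1692 = 1.2506
  red-eyed dumpy-winged: (530 − 564)² / 564 = 2.0496
  sepia-eyed long-winged: (553 − 564)² / 564 = 0.2145
  sepia-eyed dumpy-winged: (187 − 188)² / 188 = 0.0053
χ² = 1.2506 + 2.0496 + 0.2145 + 0.0053 = 3.520
Degrees of freedom = 4 − 1 = 3; critical value at α = 0.01 is 11.345.
Since 3.520 < 11.345, we fail to reject the null hypothesis — the data are consistent with the 9:3:3:1 ratio.

3.520; consistent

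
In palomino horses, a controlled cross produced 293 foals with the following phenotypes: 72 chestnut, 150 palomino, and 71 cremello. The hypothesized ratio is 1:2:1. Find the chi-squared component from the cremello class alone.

Expected counts for N = 293 under a 1:2:1 ratio (total parts = 4):
  chestnut: 293 × 1/4 = 73.25
  palomino: 293 × 2/4 = 146.5
  cremello: 293 × 1/4 = 73.25
Contribution of cremello: (71 − 73.25)² / 73.25 = 0.0691

0.069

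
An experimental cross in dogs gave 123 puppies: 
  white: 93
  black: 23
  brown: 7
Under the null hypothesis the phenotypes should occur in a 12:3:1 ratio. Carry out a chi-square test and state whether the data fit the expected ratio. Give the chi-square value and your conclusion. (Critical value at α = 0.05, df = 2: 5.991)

0.068; consistent

Total ratio parts = 16. Expected numbers out of 123:
  white: 123 × 12/16 = 92.25
  black: 123 × 3/16 = 23.0625
  brown: 123 × 1/16 = 7.6875
χ² = Σ (O − E)² / E
  white: (93 − 92.25)² / 92.25 = 0.0061
  black: (23 − 23.0625)² / 23.0625 = 0.0002
  brown: (7 − 7.6875)² / 7.6875 = 0.0615
χ² = 0.0061 + 0.0002 + 0.0615 = 0.0678 ≈ 0.068
Degrees of freedom = 3 − 1 = 2; critical value at α = 0.05 is 5.991.
Since 0.068 < 5.991, we fail to reject the null hypothesis — the data are consistent with the 12:3:1 ratio.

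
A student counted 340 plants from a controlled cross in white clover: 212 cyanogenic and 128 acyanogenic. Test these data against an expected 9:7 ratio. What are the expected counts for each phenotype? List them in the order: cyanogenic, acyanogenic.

191.25, 148.75

Total ratio parts = 16. Expected numbers out of 340:
  cyanogenic: 340 × 9/16 = 191.25
  acyanogenic: 340 × 7/16 = 148.75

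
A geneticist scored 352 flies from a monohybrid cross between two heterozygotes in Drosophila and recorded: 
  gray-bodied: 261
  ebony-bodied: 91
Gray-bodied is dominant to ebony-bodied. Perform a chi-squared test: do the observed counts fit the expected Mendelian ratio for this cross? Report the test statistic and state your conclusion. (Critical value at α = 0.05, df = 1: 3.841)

0.136; consistent

For a monohybrid cross between heterozygotes with complete dominance, the expected phenotypic ratio is 3:1.
Expected counts for N = 352 under a 3:1 ratio (total parts = 4):
  gray-bodied: 352 × 3/4 = 264
  ebony-bodied: 352 × 1/4 = 88
χ² = Σ (O − E)² / E
  gray-bodied: (261 − 264)² / 264 = 0.0341
  ebony-bodied: (91 − 88)² / 88 = 0.1023
χ² = 0.0341 + 0.1023 = 0.1364 ≈ 0.136
Degrees of freedom = 2 − 1 = 1; critical value at α = 0.05 is 3.841.
Since 0.136 < 3.841, we fail to reject the null hypothesis — the data are consistent with the 3:1 ratio.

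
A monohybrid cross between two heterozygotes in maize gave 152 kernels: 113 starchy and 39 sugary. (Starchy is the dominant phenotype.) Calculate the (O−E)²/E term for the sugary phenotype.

0.026

For a monohybrid cross between heterozygotes with complete dominance, the expected phenotypic ratio is 3:1.
Expected counts for N = 152 under a 3:1 ratio (total parts = 4):
  starchy: 152 × 3/4 = 114
  sugary: 152 × 1/4 = 38
Contribution of sugary: (39 − 38)² / 38 = 0.0263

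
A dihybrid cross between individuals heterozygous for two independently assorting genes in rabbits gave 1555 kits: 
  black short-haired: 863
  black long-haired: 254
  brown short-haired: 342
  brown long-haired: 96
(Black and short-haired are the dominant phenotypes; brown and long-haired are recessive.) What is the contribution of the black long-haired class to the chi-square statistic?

4.839

A dihybrid F₂ with independent assortment and complete dominance at both loci gives a 9:3:3:1 phenotypic ratio.
The 9:3:3:1 ratio has 16 parts, so with N = 1555 the expected counts are:
  black short-haired: 1555 × 9/16 = 874.6875
  black long-haired: 1555 × 3/16 = 291.5625
  brown short-haired: 1555 × 3/16 = 291.5625
  brown long-haired: 1555 × 1/16 = 97.1875
Contribution of black long-haired: (254 − 291.5625)² / 291.5625 = 4.8392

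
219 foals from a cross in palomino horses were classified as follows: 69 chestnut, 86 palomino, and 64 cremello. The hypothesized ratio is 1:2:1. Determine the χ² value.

10.315

Expected counts for N = 219 under a 1:2:1 ratio (total parts = 4):
  chestnut: 219 × 1/4 = 54.75
  palomino: 219 × 2/4 = 109.5
  cremello: 219 × 1/4 = 54.75
χ² = Σ (O − E)² / E
  chestnut: (69 − 54.75)² / 54.75 = 3.7089
  palomino: (86 − 109.5)² / 109.5 = 5.0434
  cremello: (64 − 54.75)² / 54.75 = 1.5628
χ² = 3.7089 + 5.0434 + 1.5628 = 10.3151 ≈ 10.315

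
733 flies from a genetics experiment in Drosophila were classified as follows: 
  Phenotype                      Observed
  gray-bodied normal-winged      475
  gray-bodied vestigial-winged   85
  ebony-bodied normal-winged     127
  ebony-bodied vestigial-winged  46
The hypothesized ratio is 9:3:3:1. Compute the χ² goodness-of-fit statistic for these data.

Under the 9:3:3:1 hypothesis (Σ ratio = 16, N = 733):
  gray-bodied normal-winged: 733 × 9/16 = 412.3125
  gray-bodied vestigial-winged: 733 × 3/16 = 137.4375
  ebony-bodied normal-winged: 733 × 3/16 = 137.4375
  ebony-bodied vestigial-winged: 733 × 1/16 = 45.8125
χ² = Σ (O − E)² / E
  gray-bodied normal-winged: (475 − 412.3125)² / 412.3125 = 9.5309
  gray-bodied vestigial-winged: (85 − 137.4375)² / 137.4375 = 20.0068
  ebony-bodied normal-winged: (127 − 137.4375)² / 137.4375 = 0.7927
  ebony-bodied vestigial-winged: (46 − 45.8125)² / 45.8125 = 0.0008
χ² = 9.5309 + 20.0068 + 0.7927 + 0.0008 = 30.3312 ≈ 30.331

30.331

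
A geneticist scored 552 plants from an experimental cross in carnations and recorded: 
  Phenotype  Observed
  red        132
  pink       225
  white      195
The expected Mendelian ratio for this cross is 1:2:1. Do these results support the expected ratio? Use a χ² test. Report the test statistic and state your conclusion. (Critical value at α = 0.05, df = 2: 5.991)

33.228; not consistent

The 1:2:1 ratio has 4 parts, so with N = 552 the expected counts are:
  red: 552 × 1/4 = 138
  pink: 552 × 2/4 = 276
  white: 552 × 1/4 = 138
χ² = Σ (O − E)² / E
  red: (132 − 138)² / 138 = 0.2609
  pink: (225 − 276)² / 276 = 9.4239
  white: (195 − 138)² / 138 = 23.5435
χ² = 0.2609 + 9.4239 + 23.5435 = 33.2283 ≈ 33.228
Degrees of freedom = 3 − 1 = 2; critical value at α = 0.05 is 5.991.
Since 33.228 > 5.991, we reject the null hypothesis — the data do not fit the 1:2:1 ratio.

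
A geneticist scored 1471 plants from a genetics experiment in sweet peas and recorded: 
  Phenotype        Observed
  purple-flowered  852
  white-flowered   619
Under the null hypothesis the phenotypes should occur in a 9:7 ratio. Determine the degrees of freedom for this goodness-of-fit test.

1

A goodness-of-fit test with 2 phenotype classes has df = 2 − 1 = 1.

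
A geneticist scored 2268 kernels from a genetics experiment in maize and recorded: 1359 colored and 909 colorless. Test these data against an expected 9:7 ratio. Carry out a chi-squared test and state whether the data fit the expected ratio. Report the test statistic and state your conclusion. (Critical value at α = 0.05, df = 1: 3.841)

12.417; not consistent

Expected counts for N = 2268 under a 9:7 ratio (total parts = 16):
  colored: 2268 × 9/16 = 1275.75
  colorless: 2268 × 7/16 = 992.25
χ² = Σ (O − E)² / E
  colored: (1359 − 1275.75)² / 1275.75 = 5.4325
  colorless: (909 − 992.25)² / 992.25 = 6.9847
χ² = 5.4325 + 6.9847 = 12.4172 ≈ 12.417
Degrees of freedom = 2 − 1 = 1; critical value at α = 0.05 is 3.841.
Since 12.417 > 3.841, we reject the null hypothesis — the data do not fit the 9:7 ratio.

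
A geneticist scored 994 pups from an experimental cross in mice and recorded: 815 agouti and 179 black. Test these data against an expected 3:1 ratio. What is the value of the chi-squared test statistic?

Under the 3:1 hypothesis (Σ ratio = 4, N = 994):
  agouti: 994 × 3/4 = 745.5
  black: 994 × 1/4 = 248.5
χ² = Σ (O − E)² / E
  agouti: (815 − 745.5)² / 745.5 = 6.4792
  black: (179 − 248.5)² / 248.5 = 19.4376
χ² = 6.4792 + 19.4376 = 25.9168 ≈ 25.917

25.917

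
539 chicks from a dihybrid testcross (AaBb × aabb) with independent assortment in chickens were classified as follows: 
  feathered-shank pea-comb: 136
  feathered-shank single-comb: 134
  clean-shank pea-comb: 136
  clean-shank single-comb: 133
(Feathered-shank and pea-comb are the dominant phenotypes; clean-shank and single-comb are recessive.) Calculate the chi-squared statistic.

0.050

A dihybrid testcross with independent assortment gives a 1:1:1:1 ratio.
Total ratio parts = 4. Expected numbers out of 539:
  feathered-shank pea-comb: 539 × 1/4 = 134.75
  feathered-shank single-comb: 539 × 1/4 = 134.75
  clean-shank pea-comb: 539 × 1/4 = 134.75
  clean-shank single-comb: 539 × 1/4 = 134.75
χ² = Σ (O − E)² / E
  feathered-shank pea-comb: (136 − 134.75)² / 134.75 = 0.0116
  feathered-shank single-comb: (134 − 134.75)² / 134.75 = 0.0042
  clean-shank pea-comb: (136 − 134.75)² / 134.75 = 0.0116
  clean-shank single-comb: (133 − 134.75)² / 134.75 = 0.0227
χ² = 0.0116 + 0.0042 + 0.0116 + 0.0227 = 0.0501 ≈ 0.050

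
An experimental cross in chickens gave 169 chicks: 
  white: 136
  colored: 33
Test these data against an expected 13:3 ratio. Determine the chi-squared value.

Expected counts for N = 169 under a 13:3 ratio (total parts = 16):
  white: 169 × 13/16 = 137.3125
  colored: 169 × 3/16 = 31.6875
χ² = Σ (O − E)² / E
  white: (136 − 137.3125)² / 137.3125 = 0.0125
  colored: (33 − 31.6875)² / 31.6875 = 0.0544
χ² = 0.0125 + 0.0544 = 0.0669 ≈ 0.067

0.067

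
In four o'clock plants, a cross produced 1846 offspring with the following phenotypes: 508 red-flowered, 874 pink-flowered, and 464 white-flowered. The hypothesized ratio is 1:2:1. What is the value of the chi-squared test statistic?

The 1:2:1 ratio has 4 parts, so with N = 1846 the expected counts are:
  red-flowered: 1846 × 1/4 = 461.5
  pink-flowered: 1846 × 2/4 = 923
  white-flowered: 1846 × 1/4 = 461.5
χ² = Σ (O − E)² / E
  red-flowered: (508 − 461.5)² / 461.5 = 4.6853
  pink-flowered: (874 − 923)² / 923 = 2.6013
  white-flowered: (464 − 461.5)² / 461.5 = 0.0135
χ² = 4.6853 + 2.6013 + 0.0135 = 7.3001 ≈ 7.300

7.300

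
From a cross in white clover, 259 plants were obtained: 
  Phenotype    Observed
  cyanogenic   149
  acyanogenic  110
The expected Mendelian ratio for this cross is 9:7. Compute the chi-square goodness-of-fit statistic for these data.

The 9:7 ratio has 16 parts, so with N = 259 the expected counts are:
  cyanogenic: 259 × 9/16 = 145.6875
  acyanogenic: 259 × 7/16 = 113.3125
χ² = Σ (O − E)² / E
  cyanogenic: (149 − 145.6875)² / 145.6875 = 0.0753
  acyanogenic: (110 − 113.3125)² / 113.3125 = 0.0968
χ² = 0.0753 + 0.0968 = 0.1721 ≈ 0.172

0.172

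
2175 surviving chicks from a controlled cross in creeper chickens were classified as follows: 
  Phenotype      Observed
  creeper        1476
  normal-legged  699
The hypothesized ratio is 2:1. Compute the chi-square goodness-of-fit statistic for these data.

1.399

The 2:1 ratio has 3 parts, so with N = 2175 the expected counts are:
  creeper: 2175 × 2/3 = 1450
  normal-legged: 2175 × 1/3 = 725
χ² = Σ (O − E)² / E
  creeper: (1476 − 1450)² / 1450 = 0.4662
  normal-legged: (699 − 725)² / 725 = 0.9324
χ² = 0.4662 + 0.9324 = 1.3986 ≈ 1.399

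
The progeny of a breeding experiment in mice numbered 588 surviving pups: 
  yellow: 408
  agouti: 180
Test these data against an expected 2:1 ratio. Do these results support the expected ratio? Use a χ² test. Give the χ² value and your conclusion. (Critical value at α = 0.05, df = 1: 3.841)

1.959; consistent

Under the 2:1 hypothesis (Σ ratio = 3, N = 588):
  yellow: 588 × 2/3 = 392
  agouti: 588 × 1/3 = 196
χ² = Σ (O − E)² / E
  yellow: (408 − 392)² / 392 = 0.6531
  agouti: (180 − 196)² / 196 = 1.3061
χ² = 0.6531 + 1.3061 = 1.9592 ≈ 1.959
Degrees of freedom = 2 − 1 = 1; critical value at α = 0.05 is 3.841.
Since 1.959 < 3.841, we fail to reject the null hypothesis — the data are consistent with the 2:1 ratio.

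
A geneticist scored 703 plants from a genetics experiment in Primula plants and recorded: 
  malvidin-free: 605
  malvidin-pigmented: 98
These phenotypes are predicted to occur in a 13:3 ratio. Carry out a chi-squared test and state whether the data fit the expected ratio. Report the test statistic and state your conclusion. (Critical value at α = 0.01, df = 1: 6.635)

Expected counts for N = 703 under a 13:3 ratio (total parts = 16):
  malvidin-free: 703 × 13/16 = 571.1875
  malvidin-pigmented: 703 × 3/16 = 131.8125
χ² = Σ (O − E)² / E
  malvidin-free: (605 − 571.1875)² / 571.1875 = 2.0016
  malvidin-pigmented: (98 − 131.8125)² / 131.8125 = 8.6736
χ² = 2.0016 + 8.6736 = 10.6752 ≈ 10.675
Degrees of freedom = 2 − 1 = 1; critical value at α = 0.01 is 6.635.
Since 10.675 > 6.635, we reject the null hypothesis — the data do not fit the 13:3 ratio.

10.675; not consistent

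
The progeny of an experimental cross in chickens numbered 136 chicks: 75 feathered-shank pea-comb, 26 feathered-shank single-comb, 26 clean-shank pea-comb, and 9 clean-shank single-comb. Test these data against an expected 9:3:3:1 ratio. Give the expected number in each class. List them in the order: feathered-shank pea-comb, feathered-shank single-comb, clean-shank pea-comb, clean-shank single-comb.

76.5, 25.5, 25.5, 8.5

Total ratio parts = 16. Expected numbers out of 136:
  feathered-shank pea-comb: 136 × 9/16 = 76.5
  feathered-shank single-comb: 136 × 3/16 = 25.5
  clean-shank pea-comb: 136 × 3/16 = 25.5
  clean-shank single-comb: 136 × 1/16 = 8.5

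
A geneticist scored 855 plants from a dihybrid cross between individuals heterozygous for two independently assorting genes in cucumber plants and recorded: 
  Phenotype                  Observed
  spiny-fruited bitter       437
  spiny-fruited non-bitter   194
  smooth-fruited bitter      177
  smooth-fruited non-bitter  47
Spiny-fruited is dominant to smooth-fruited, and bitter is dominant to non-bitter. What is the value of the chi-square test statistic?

13.606

A dihybrid F₂ with independent assortment and complete dominance at both loci gives a 9:3:3:1 phenotypic ratio.
Total ratio parts = 16. Expected numbers out of 855:
  spiny-fruited bitter: 855 × 9/16 = 480.9375
  spiny-fruited non-bitter: 855 × 3/16 = 160.3125
  smooth-fruited bitter: 855 × 3/16 = 160.3125
  smooth-fruited non-bitter: 855 × 1/16 = 53.4375
χ² = Σ (O − E)² / E
  spiny-fruited bitter: (437 − 480.9375)² / 480.9375 = 4.0140
  spiny-fruited non-bitter: (194 − 160.3125)² / 160.3125 = 7.0790
  smooth-fruited bitter: (177 − 160.3125)² / 160.3125 = 1.7371
  smooth-fruited non-bitter: (47 − 53.4375)² / 53.4375 = 0.7755
χ² = 4.0140 + 7.0790 + 1.7371 + 0.7755 = 13.6056 ≈ 13.606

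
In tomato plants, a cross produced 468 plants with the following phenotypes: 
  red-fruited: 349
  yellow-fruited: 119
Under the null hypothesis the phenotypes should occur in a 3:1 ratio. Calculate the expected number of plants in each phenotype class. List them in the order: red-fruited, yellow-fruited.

Under the 3:1 hypothesis (Σ ratio = 4, N = 468):
  red-fruited: 468 × 3/4 = 351
  yellow-fruited: 468 × 1/4 = 117

351, 117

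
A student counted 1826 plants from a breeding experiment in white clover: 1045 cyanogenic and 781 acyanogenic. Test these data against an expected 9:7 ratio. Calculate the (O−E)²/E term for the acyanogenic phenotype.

The 9:7 ratio has 16 parts, so with N = 1826 the expected counts are:
  cyanogenic: 1826 × 9/16 = 1027.125
  acyanogenic: 1826 × 7/16 = 798.875
Contribution of acyanogenic: (781 − 798.875)² / 798.875 = 0.4000

0.400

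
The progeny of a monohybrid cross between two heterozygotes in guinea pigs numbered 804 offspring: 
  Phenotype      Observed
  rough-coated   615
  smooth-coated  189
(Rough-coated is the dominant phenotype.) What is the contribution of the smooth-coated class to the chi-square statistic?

For a monohybrid cross between heterozygotes with complete dominance, the expected phenotypic ratio is 3:1.
The 3:1 ratio has 4 parts, so with N = 804 the expected counts are:
  rough-coated: 804 × 3/4 = 603
  smooth-coated: 804 × 1/4 = 201
Contribution of smooth-coated: (189 − 201)² / 201 = 0.7164

0.716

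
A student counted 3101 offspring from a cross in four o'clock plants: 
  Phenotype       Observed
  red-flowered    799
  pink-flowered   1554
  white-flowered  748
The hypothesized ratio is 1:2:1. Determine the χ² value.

Under the 1:2:1 hypothesis (Σ ratio = 4, N = 3101):
  red-flowered: 3101 × 1/4 = 775.25
  pink-flowered: 3101 × 2/4 = 1550.5
  white-flowered: 3101 × 1/4 = 775.25
χ² = Σ (O − E)² / E
  red-flowered: (799 − 775.25)² / 775.25 = 0.7276
  pink-flowered: (1554 − 1550.5)² / 1550.5 = 0.0079
  white-flowered: (748 − 775.25)² / 775.25 = 0.9578
χ² = 0.7276 + 0.0079 + 0.9578 = 1.6933 ≈ 1.693

1.693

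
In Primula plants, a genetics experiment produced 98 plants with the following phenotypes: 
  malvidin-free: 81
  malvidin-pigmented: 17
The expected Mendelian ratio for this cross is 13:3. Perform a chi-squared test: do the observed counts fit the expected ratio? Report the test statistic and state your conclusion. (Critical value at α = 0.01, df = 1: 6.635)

Under the 13:3 hypothesis (Σ ratio = 16, N = 98):
  malvidin-free: 98 × 13/16 = 79.625
  malvidin-pigmented: 98 × 3/16 = 18.375
χ² = Σ (O − E)² / E
  malvidin-free: (81 − 79.625)² / 79.625 = 0.0237
  malvidin-pigmented: (17 − 18.375)² / 18.375 = 0.1029
χ² = 0.0237 + 0.1029 = 0.1266 ≈ 0.127
Degrees of freedom = 2 − 1 = 1; critical value at α = 0.01 is 6.635.
Since 0.127 < 6.635, we fail to reject the null hypothesis — the data are consistent with the 13:3 ratio.

0.127; consistent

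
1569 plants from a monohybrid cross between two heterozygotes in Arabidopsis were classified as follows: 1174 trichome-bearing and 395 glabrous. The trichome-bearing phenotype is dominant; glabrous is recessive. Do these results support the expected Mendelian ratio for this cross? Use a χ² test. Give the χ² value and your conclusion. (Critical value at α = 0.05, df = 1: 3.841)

0.026; consistent

For a monohybrid cross between heterozygotes with complete dominance, the expected phenotypic ratio is 3:1.
Under the 3:1 hypothesis (Σ ratio = 4, N = 1569):
  trichome-bearing: 1569 × 3/4 = 1176.75
  glabrous: 1569 × 1/4 = 392.25
χ² = Σ (O − E)² / E
  trichome-bearing: (1174 − 1176.75)² / 1176.75 = 0.0064
  glabrous: (395 − 392.25)² / 392.25 = 0.0193
χ² = 0.0064 + 0.0193 = 0.0257 ≈ 0.026
Degrees of freedom = 2 − 1 = 1; critical value at α = 0.05 is 3.841.
Since 0.026 < 3.841, we fail to reject the null hypothesis — the data are consistent with the 3:1 ratio.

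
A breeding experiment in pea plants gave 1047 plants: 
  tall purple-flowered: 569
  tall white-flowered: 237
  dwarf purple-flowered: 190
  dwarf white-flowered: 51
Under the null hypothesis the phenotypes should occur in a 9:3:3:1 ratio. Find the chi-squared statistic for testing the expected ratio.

Under the 9:3:3:1 hypothesis (Σ ratio = 16, N = 1047):
  tall purple-flowered: 1047 × 9/16 = 588.9375
  tall white-flowered: 1047 × 3/16 = 196.3125
  dwarf purple-flowered: 1047 × 3/16 = 196.3125
  dwarf white-flowered: 1047 × 1/16 = 65.4375
χ² = Σ (O − E)² / E
  tall purple-flowered: (569 − 588.9375)² / 588.9375 = 0.6750
  tall white-flowered: (237 − 196.3125)² / 196.3125 = 8.4328
  dwarf purple-flowered: (190 − 196.3125)² / 196.3125 = 0.2030
  dwarf white-flowered: (51 − 65.4375)² / 65.4375 = 3.1854
χ² = 0.6750 + 8.4328 + 0.2030 + 3.1854 = 12.4962 ≈ 12.496

12.496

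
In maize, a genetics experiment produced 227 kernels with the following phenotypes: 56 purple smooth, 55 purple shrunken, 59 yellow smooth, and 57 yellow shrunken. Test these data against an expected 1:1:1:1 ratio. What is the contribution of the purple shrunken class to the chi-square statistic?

0.054

Expected counts for N = 227 under a 1:1:1:1 ratio (total parts = 4):
  purple smooth: 227 × 1/4 = 56.75
  purple shrunken: 227 × 1/4 = 56.75
  yellow smooth: 227 × 1/4 = 56.75
  yellow shrunken: 227 × 1/4 = 56.75
Contribution of purple shrunken: (55 − 56.75)² / 56.75 = 0.0540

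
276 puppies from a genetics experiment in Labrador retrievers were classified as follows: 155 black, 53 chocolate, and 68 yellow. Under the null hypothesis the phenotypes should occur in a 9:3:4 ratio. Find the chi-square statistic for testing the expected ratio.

0.045

Under the 9:3:4 hypothesis (Σ ratio = 16, N = 276):
  black: 276 × 9/16 = 155.25
  chocolate: 276 × 3/16 = 51.75
  yellow: 276 × 4/16 = 69
χ² = Σ (O − E)² / E
  black: (155 − 155.25)² / 155.25 = 0.0004
  chocolate: (53 − 51.75)² / 51.75 = 0.0302
  yellow: (68 − 69)² / 69 = 0.0145
χ² = 0.0004 + 0.0302 + 0.0145 = 0.0451 ≈ 0.045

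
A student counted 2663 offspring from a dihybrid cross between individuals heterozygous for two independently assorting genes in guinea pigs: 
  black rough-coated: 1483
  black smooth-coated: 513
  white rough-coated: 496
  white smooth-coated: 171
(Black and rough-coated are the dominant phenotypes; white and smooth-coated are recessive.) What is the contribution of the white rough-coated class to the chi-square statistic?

A dihybrid F₂ with independent assortment and complete dominance at both loci gives a 9:3:3:1 phenotypic ratio.
Total ratio parts = 16. Expected numbers out of 2663:
  black rough-coated: 2663 × 9/16 = 1497.9375
  black smooth-coated: 2663 × 3/16 = 499.3125
  white rough-coated: 2663 × 3/16 = 499.3125
  white smooth-coated: 2663 × 1/16 = 166.4375
Contribution of white rough-coated: (496 − 499.3125)² / 499.3125 = 0.0220

0.022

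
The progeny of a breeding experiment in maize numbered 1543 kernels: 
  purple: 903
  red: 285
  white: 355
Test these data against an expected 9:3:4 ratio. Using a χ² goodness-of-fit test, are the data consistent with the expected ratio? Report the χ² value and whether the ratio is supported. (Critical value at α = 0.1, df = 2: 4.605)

3.932; consistent

Under the 9:3:4 hypothesis (Σ ratio = 16, N = 1543):
  purple: 1543 × 9/16 = 867.9375
  red: 1543 × 3/16 = 289.3125
  white: 1543 × 4/16 = 385.75
χ² = Σ (O − E)² / E
  purple: (903 − 867.9375)² / 867.9375 = 1.4164
  red: (285 − 289.3125)² / 289.3125 = 0.0643
  white: (355 − 385.75)² / 385.75 = 2.4512
χ² = 1.4164 + 0.0643 + 2.4512 = 3.9319 ≈ 3.932
Degrees of freedom = 3 − 1 = 2; critical value at α = 0.1 is 4.605.
Since 3.932 < 4.605, we fail to reject the null hypothesis — the data are consistent with the 9:3:4 ratio.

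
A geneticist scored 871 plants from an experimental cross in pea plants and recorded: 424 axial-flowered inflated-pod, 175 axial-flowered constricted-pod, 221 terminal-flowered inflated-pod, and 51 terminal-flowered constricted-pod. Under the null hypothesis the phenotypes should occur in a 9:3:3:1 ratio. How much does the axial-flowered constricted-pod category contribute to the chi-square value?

Under the 9:3:3:1 hypothesis (Σ ratio = 16, N = 871):
  axial-flowered inflated-pod: 871 × 9/16 = 489.9375
  axial-flowered constricted-pod: 871 × 3/16 = 163.3125
  terminal-flowered inflated-pod: 871 × 3/16 = 163.3125
  terminal-flowered constricted-pod: 871 × 1/16 = 54.4375
Contribution of axial-flowered constricted-pod: (175 − 163.3125)² / 163.3125 = 0.8364

0.836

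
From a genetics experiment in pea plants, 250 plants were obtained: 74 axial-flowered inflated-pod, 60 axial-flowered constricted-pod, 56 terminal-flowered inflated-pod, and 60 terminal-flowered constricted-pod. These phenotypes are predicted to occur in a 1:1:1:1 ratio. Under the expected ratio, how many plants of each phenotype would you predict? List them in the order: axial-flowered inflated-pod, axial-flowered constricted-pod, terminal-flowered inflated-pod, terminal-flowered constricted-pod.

62.5, 62.5, 62.5, 62.5

The 1:1:1:1 ratio has 4 parts, so with N = 250 the expected counts are:
  axial-flowered inflated-pod: 250 × 1/4 = 62.5
  axial-flowered constricted-pod: 250 × 1/4 = 62.5
  terminal-flowered inflated-pod: 250 × 1/4 = 62.5
  terminal-flowered constricted-pod: 250 × 1/4 = 62.5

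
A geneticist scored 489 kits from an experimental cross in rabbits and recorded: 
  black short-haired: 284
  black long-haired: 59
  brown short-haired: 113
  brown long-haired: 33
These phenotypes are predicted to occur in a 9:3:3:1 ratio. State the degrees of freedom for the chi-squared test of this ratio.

3

A goodness-of-fit test with 4 phenotype classes has df = 4 − 1 = 3.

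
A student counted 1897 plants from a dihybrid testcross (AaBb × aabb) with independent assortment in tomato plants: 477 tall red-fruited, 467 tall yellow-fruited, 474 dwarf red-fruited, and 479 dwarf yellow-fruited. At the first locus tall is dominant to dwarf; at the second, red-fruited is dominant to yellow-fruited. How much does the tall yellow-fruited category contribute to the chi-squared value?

A dihybrid testcross with independent assortment gives a 1:1:1:1 ratio.
Expected counts for N = 1897 under a 1:1:1:1 ratio (total parts = 4):
  tall red-fruited: 1897 × 1/4 = 474.25
  tall yellow-fruited: 1897 × 1/4 = 474.25
  dwarf red-fruited: 1897 × 1/4 = 474.25
  dwarf yellow-fruited: 1897 × 1/4 = 474.25
Contribution of tall yellow-fruited: (467 − 474.25)² / 474.25 = 0.1108

0.111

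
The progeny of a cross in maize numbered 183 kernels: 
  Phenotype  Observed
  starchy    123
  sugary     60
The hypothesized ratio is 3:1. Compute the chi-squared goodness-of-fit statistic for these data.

5.918

Expected counts for N = 183 under a 3:1 ratio (total parts = 4):
  starchy: 183 × 3/4 = 137.25
  sugary: 183 × 1/4 = 45.75
χ² = Σ (O − E)² / E
  starchy: (123 − 137.25)² / 137.25 = 1.4795
  sugary: (60 − 45.75)² / 45.75 = 4.4385
χ² = 1.4795 + 4.4385 = 5.918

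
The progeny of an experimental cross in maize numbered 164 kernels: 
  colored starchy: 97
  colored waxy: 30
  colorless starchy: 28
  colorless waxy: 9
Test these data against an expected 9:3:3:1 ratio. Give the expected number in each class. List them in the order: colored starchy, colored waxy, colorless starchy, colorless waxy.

92.25, 30.75, 30.75, 10.25

Under the 9:3:3:1 hypothesis (Σ ratio = 16, N = 164):
  colored starchy: 164 × 9/16 = 92.25
  colored waxy: 164 × 3/16 = 30.75
  colorless starchy: 164 × 3/16 = 30.75
  colorless waxy: 164 × 1/16 = 10.25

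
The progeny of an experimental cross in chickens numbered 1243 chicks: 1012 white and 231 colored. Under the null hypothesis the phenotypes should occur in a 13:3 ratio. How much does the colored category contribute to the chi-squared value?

0.018

Under the 13:3 hypothesis (Σ ratio = 16, N = 1243):
  white: 1243 × 13/16 = 1009.9375
  colored: 1243 × 3/16 = 233.0625
Contribution of colored: (231 − 233.0625)² / 233.0625 = 0.0183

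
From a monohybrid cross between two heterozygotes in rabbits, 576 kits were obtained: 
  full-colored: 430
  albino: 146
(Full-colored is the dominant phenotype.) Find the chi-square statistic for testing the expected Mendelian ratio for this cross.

0.037

For a monohybrid cross between heterozygotes with complete dominance, the expected phenotypic ratio is 3:1.
Expected counts for N = 576 under a 3:1 ratio (total parts = 4):
  full-colored: 576 × 3/4 = 432
  albino: 576 × 1/4 = 144
χ² = Σ (O − E)² / E
  full-colored: (430 − 432)² / 432 = 0.0093
  albino: (146 − 144)² / 144 = 0.0278
χ² = 0.0093 + 0.0278 = 0.0371 ≈ 0.037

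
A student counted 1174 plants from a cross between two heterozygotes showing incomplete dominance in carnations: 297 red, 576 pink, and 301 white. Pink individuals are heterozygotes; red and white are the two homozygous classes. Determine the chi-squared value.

With incomplete dominance, a heterozygote × heterozygote cross gives a 1:2:1 phenotypic ratio.
Expected counts for N = 1174 under a 1:2:1 ratio (total parts = 4):
  red: 1174 × 1/4 = 293.5
  pink: 1174 × 2/4 = 587
  white: 1174 × 1/4 = 293.5
χ² = Σ (O − E)² / E
  red: (297 − 293.5)² / 293.5 = 0.0417
  pink: (576 − 587)² / 587 = 0.2061
  white: (301 − 293.5)² / 293.5 = 0.1917
χ² = 0.0417 + 0.2061 + 0.1917 = 0.4395 ≈ 0.440

0.440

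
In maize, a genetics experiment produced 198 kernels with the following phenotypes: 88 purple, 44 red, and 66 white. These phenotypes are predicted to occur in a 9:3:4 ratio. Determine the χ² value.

11.679

Under the 9:3:4 hypothesis (Σ ratio = 16, N = 198):
  purple: 198 × 9/16 = 111.375
  red: 198 × 3/16 = 37.125
  white: 198 × 4/16 = 49.5
χ² = Σ (O − E)² / E
  purple: (88 − 111.375)² / 111.375 = 4.9059
  red: (44 − 37.125)² / 37.125 = 1.2731
  white: (66 − 49.5)² / 49.5 = 5.5000
χ² = 4.9059 + 1.2731 + 5.5000 = 11.679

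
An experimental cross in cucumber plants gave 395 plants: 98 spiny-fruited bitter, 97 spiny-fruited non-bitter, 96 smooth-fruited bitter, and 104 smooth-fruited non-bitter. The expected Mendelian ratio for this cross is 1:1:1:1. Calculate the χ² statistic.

0.392

Expected counts for N = 395 under a 1:1:1:1 ratio (total parts = 4):
  spiny-fruited bitter: 395 × 1/4 = 98.75
  spiny-fruited non-bitter: 395 × 1/4 = 98.75
  smooth-fruited bitter: 395 × 1/4 = 98.75
  smooth-fruited non-bitter: 395 × 1/4 = 98.75
χ² = Σ (O − E)² / E
  spiny-fruited bitter: (98 − 98.75)² / 98.75 = 0.0057
  spiny-fruited non-bitter: (97 − 98.75)² / 98.75 = 0.0310
  smooth-fruited bitter: (96 − 98.75)² / 98.75 = 0.0766
  smooth-fruited non-bitter: (104 − 98.75)² / 98.75 = 0.2791
χ² = 0.0057 + 0.0310 + 0.0766 + 0.2791 = 0.3924 ≈ 0.392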